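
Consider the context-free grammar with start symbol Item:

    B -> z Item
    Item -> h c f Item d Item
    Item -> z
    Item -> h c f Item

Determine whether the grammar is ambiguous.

Witness: h c f h c f z d z

Derivation 1: Item ⇒ h c f Item d Item ⇒ h c f h c f Item d Item ⇒ h c f h c f z d Item ⇒ h c f h c f z d z
Derivation 2: Item ⇒ h c f Item ⇒ h c f h c f Item d Item ⇒ h c f h c f z d Item ⇒ h c f h c f z d z

Two distinct leftmost derivations for the same string.

Ambiguous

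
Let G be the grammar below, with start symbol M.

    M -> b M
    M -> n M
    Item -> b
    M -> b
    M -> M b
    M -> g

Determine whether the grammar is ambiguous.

Witness: b b

Derivation 1: M ⇒ b M ⇒ b b
Derivation 2: M ⇒ M b ⇒ b b

Two distinct leftmost derivations for the same string.

Ambiguous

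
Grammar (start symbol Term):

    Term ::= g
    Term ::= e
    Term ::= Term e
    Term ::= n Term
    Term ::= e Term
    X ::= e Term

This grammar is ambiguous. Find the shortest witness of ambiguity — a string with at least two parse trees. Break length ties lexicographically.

e e

length 1: no string has ≥2 trees
length 2: e e has 2 parse trees

Two derivations of e e:
  Term ⇒ Term e ⇒ e e
  Term ⇒ e Term ⇒ e e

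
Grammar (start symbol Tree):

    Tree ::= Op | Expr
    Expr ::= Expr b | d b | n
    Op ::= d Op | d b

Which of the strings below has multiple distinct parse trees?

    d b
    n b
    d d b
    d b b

d b

d b: 2 trees
n b: 1 tree
d d b: 1 tree
d b b: 1 tree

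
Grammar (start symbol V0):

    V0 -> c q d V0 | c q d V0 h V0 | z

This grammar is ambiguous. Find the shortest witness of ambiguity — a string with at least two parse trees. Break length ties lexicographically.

c q d c q d z h z

length 1: no string has ≥2 trees
length 4: no string has ≥2 trees
length 6: no string has ≥2 trees
length 7: no string has ≥2 trees
length 9: c q d c q d z h z has 2 parse trees

Two derivations of c q d c q d z h z:
  V0 ⇒ c q d V0 ⇒ c q d c q d V0 h V0 ⇒ c q d c q d z h V0 ⇒ c q d c q d z h z
  V0 ⇒ c q d V0 h V0 ⇒ c q d c q d V0 h V0 ⇒ c q d c q d z h V0 ⇒ c q d c q d z h z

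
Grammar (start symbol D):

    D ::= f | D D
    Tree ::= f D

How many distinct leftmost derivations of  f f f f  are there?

Parse trees for f f f f:
  [D [D f] [D [D f] [D [D f] [D f]]]]
  [D [D f] [D [D [D f] [D f]] [D f]]]
  [D [D [D f] [D f]] [D [D f] [D f]]]
  [D [D [D f] [D [D f] [D f]]] [D f]]
  [D [D [D [D f] [D f]] [D f]] [D f]]

5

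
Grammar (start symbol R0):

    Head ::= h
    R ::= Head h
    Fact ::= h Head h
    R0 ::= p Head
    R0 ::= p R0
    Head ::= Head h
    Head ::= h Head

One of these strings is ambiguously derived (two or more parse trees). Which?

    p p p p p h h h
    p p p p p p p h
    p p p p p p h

p p p p p h h h: 4 trees
p p p p p p p h: 1 tree
p p p p p p h: 1 tree

p p p p p h h h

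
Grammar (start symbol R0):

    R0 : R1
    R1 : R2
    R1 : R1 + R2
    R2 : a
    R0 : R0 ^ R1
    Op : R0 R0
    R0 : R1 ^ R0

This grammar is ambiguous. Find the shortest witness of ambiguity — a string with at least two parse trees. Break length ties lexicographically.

a ^ a

length 1: no string has ≥2 trees
length 3: a ^ a has 2 parse trees

Two derivations of a ^ a:
  R0 ⇒ R0 ^ R1 ⇒ R1 ^ R1 ⇒ R2 ^ R1 ⇒ a ^ R1 ⇒ a ^ R2 ⇒ a ^ a
  R0 ⇒ R1 ^ R0 ⇒ R2 ^ R0 ⇒ a ^ R0 ⇒ a ^ R1 ⇒ a ^ R2 ⇒ a ^ a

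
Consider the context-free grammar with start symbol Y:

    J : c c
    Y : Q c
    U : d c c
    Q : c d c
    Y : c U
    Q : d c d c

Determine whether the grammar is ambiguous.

Ambiguous

Witness: c d c c

Derivation 1: Y ⇒ Q c ⇒ c d c c
Derivation 2: Y ⇒ c U ⇒ c d c c

Two distinct leftmost derivations for the same string.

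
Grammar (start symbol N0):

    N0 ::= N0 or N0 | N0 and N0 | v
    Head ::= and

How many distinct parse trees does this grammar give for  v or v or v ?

Parse trees for v or v or v:
  [N0 [N0 v] or [N0 [N0 v] or [N0 v]]]
  [N0 [N0 [N0 v] or [N0 v]] or [N0 v]]

2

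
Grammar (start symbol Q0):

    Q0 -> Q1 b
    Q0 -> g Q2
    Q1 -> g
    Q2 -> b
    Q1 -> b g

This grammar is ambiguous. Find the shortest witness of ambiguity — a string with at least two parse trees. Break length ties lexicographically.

length 2: g b has 2 parse trees

Two derivations of g b:
  Q0 ⇒ Q1 b ⇒ g b
  Q0 ⇒ g Q2 ⇒ g b

g b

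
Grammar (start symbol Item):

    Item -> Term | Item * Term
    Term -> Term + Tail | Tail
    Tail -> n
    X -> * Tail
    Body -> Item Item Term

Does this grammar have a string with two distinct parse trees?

Unambiguous

Only Item, Term, Tail are reachable from Item; ignoring the rest: The grammar is stratified — Item handles '*' (left-recursive), Term handles '+', Tail atoms. Each operator has a fixed associativity and precedence level, so every string has one parse.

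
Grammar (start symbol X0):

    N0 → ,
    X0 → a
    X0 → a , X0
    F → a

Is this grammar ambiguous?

Unambiguous

(F, N0 are unreachable from X0, so their rules don't affect L(X0).) Right-recursive list with a separator: after each atom, whether the separator follows determines the rule. One parse per string.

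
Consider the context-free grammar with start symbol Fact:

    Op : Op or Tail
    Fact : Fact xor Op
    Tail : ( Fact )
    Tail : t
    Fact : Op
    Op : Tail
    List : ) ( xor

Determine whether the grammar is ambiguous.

Unambiguous

(List is unreachable from Fact, so its rules don't affect L(Fact).) The grammar is stratified — Fact handles 'xor' (left-recursive), Op handles 'or', Tail atoms. Each operator has a fixed associativity and precedence level, so every string has one parse.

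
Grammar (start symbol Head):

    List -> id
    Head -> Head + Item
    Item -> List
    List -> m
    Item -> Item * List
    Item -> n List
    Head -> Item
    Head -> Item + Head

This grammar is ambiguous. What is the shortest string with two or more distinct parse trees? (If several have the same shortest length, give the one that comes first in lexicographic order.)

id + id

length 1: no string has ≥2 trees
length 2: no string has ≥2 trees
length 3: id + id has 2 parse trees

Two derivations of id + id:
  Head ⇒ Head + Item ⇒ Item + Item ⇒ List + Item ⇒ id + Item ⇒ id + List ⇒ id + id
  Head ⇒ Item + Head ⇒ List + Head ⇒ id + Head ⇒ id + Item ⇒ id + List ⇒ id + id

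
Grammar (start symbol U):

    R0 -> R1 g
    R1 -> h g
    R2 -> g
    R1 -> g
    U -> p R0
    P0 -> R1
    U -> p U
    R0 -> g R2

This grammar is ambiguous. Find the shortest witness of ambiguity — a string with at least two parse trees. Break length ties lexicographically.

p g g

length 3: p g g has 2 parse trees

Two derivations of p g g:
  U ⇒ p R0 ⇒ p R1 g ⇒ p g g
  U ⇒ p R0 ⇒ p g R2 ⇒ p g g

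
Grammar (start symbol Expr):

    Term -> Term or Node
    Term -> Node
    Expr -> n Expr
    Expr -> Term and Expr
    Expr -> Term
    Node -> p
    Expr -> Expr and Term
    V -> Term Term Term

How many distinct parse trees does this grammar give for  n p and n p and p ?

Parse trees for n p and n p and p:
  [Expr n [Expr [Term [Node p]] and [Expr n [Expr [Term [Node p]] and [Expr [Term [Node p]]]]]]]
  [Expr n [Expr [Term [Node p]] and [Expr n [Expr [Expr [Term [Node p]]] and [Term [Node p]]]]]]
  [Expr n [Expr [Term [Node p]] and [Expr [Expr n [Expr [Term [Node p]]]] and [Term [Node p]]]]]
  [Expr n [Expr [Expr [Term [Node p]] and [Expr n [Expr [Term [Node p]]]]] and [Term [Node p]]]]
  [Expr [Expr n [Expr [Term [Node p]] and [Expr n [Expr [Term [Node p]]]]]] and [Term [Node p]]]

5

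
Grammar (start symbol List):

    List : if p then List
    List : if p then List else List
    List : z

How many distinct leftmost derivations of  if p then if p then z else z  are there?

Parse trees for if p then if p then z else z:
  [List if p then [List if p then [List z] else [List z]]]
  [List if p then [List if p then [List z]] else [List z]]

2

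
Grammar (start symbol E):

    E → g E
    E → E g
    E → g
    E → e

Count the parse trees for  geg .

Parse trees for geg:
  [E g [E [E e] g]]
  [E [E g [E e]] g]

2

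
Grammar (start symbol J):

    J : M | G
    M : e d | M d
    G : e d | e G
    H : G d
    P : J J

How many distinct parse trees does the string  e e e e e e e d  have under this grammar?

Parse trees for e e e e e e e d:
  [J [G e [G e [G e [G e [G e [G e [G e d]]]]]]]]

1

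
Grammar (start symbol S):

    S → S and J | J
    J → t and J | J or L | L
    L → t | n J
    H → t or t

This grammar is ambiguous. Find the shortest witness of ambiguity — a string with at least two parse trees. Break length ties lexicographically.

length 1: no string has ≥2 trees
length 2: no string has ≥2 trees
length 3: t and t has 2 parse trees

Two derivations of t and t:
  S ⇒ S and J ⇒ J and J ⇒ L and J ⇒ t and J ⇒ t and L ⇒ t and t
  S ⇒ J ⇒ t and J ⇒ t and L ⇒ t and t

t and t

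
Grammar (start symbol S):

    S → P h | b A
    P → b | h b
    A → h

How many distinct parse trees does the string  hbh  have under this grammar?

1

Parse trees for hbh:
  [S [P h b] h]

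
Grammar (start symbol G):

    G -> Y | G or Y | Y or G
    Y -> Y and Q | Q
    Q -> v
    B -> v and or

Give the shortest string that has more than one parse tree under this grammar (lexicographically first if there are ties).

v or v

length 1: no string has ≥2 trees
length 3: v or v has 2 parse trees

Two derivations of v or v:
  G ⇒ G or Y ⇒ Y or Y ⇒ Q or Y ⇒ v or Y ⇒ v or Q ⇒ v or v
  G ⇒ Y or G ⇒ Q or G ⇒ v or G ⇒ v or Y ⇒ v or Q ⇒ v or v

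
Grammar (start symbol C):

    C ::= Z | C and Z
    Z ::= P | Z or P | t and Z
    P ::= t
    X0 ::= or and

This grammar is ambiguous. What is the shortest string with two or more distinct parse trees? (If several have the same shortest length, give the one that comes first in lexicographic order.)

t and t

length 1: no string has ≥2 trees
length 3: t and t has 2 parse trees

Two derivations of t and t:
  C ⇒ Z ⇒ t and Z ⇒ t and P ⇒ t and t
  C ⇒ C and Z ⇒ Z and Z ⇒ P and Z ⇒ t and Z ⇒ t and P ⇒ t and t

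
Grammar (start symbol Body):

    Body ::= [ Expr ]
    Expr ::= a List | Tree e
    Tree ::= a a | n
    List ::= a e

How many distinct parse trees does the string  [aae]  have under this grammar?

2

Parse trees for [aae]:
  [Body [ [Expr a [List a e]] ]]
  [Body [ [Expr [Tree a a] e] ]]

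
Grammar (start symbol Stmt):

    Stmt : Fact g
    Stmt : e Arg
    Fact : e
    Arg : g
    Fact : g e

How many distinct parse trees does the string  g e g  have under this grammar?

Parse trees for g e g:
  [Stmt [Fact g e] g]

1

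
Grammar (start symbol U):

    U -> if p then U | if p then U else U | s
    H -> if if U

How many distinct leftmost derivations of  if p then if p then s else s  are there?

2

Parse trees for if p then if p then s else s:
  [U if p then [U if p then [U s] else [U s]]]
  [U if p then [U if p then [U s]] else [U s]]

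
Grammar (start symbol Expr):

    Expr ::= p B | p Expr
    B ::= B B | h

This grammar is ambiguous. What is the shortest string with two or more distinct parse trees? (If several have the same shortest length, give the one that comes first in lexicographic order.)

length 2: no string has ≥2 trees
length 3: no string has ≥2 trees
length 4: p h h h has 2 parse trees

Two derivations of p h h h:
  Expr ⇒ p B ⇒ p B B ⇒ p B B B ⇒ p h B B ⇒ p h h B ⇒ p h h h
  Expr ⇒ p B ⇒ p B B ⇒ p h B ⇒ p h B B ⇒ p h h B ⇒ p h h h

p h h h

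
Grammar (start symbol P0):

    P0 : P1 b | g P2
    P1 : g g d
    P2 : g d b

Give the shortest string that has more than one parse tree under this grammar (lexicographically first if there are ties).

length 4: g g d b has 2 parse trees

Two derivations of g g d b:
  P0 ⇒ P1 b ⇒ g g d b
  P0 ⇒ g P2 ⇒ g g d b

g g d b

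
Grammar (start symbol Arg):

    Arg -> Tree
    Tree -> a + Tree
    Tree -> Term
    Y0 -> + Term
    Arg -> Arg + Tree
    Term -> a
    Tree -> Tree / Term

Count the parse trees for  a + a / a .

3

Parse trees for a + a / a:
  [Arg [Tree a + [Tree [Tree [Term a]] / [Term a]]]]
  [Arg [Tree [Tree a + [Tree [Term a]]] / [Term a]]]
  [Arg [Arg [Tree [Term a]]] + [Tree [Tree [Term a]] / [Term a]]]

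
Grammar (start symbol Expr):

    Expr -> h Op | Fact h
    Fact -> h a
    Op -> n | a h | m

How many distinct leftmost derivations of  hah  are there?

Parse trees for hah:
  [Expr h [Op a h]]
  [Expr [Fact h a] h]

2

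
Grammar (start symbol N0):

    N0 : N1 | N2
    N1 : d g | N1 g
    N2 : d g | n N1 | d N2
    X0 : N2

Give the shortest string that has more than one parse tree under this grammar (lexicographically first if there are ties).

d g

length 2: d g has 2 parse trees

Two derivations of d g:
  N0 ⇒ N1 ⇒ d g
  N0 ⇒ N2 ⇒ d g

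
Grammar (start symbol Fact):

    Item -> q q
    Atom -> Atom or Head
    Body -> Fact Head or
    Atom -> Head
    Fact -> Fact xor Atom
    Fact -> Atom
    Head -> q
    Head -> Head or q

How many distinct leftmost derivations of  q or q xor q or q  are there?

4

Parse trees for q or q xor q or q:
  [Fact [Fact [Atom [Atom [Head q]] or [Head q]]] xor [Atom [Atom [Head q]] or [Head q]]]
  [Fact [Fact [Atom [Atom [Head q]] or [Head q]]] xor [Atom [Head [Head q] or q]]]
  [Fact [Fact [Atom [Head [Head q] or q]]] xor [Atom [Atom [Head q]] or [Head q]]]
  [Fact [Fact [Atom [Head [Head q] or q]]] xor [Atom [Head [Head q] or q]]]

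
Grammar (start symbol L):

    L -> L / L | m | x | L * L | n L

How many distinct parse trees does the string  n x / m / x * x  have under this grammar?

14

Parse trees for n x / m / x * x (showing first 6 of 14):
  [L [L n [L x]] / [L [L m] / [L [L x] * [L x]]]]
  [L [L n [L x]] / [L [L [L m] / [L x]] * [L x]]]
  [L [L [L n [L x]] / [L m]] / [L [L x] * [L x]]]
  [L [L n [L [L x] / [L m]]] / [L [L x] * [L x]]]
  [L [L [L n [L x]] / [L [L m] / [L x]]] * [L x]]
  [L [L [L [L n [L x]] / [L m]] / [L x]] * [L x]]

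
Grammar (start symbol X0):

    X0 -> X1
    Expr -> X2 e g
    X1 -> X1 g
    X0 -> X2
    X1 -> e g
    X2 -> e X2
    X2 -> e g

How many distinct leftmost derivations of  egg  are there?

Parse trees for egg:
  [X0 [X1 [X1 e g] g]]

1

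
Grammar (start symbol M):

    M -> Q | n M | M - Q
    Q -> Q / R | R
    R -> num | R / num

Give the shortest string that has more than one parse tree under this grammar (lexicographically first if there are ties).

length 1: no string has ≥2 trees
length 2: no string has ≥2 trees
length 3: num / num has 2 parse trees

Two derivations of num / num:
  M ⇒ Q ⇒ Q / R ⇒ R / R ⇒ num / R ⇒ num / num
  M ⇒ Q ⇒ R ⇒ R / num ⇒ num / num

num / num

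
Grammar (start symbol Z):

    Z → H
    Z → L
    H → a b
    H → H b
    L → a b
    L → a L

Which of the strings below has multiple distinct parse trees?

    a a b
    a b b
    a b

a b

a a b: 1 tree
a b b: 1 tree
a b: 2 trees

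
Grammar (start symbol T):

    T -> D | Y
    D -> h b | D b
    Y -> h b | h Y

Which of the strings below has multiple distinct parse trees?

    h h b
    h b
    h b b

h b

h h b: 1 tree
h b: 2 trees
h b b: 1 tree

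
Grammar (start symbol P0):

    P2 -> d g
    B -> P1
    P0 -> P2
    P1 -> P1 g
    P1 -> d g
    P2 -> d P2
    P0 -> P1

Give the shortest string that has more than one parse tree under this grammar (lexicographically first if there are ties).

d g

length 2: d g has 2 parse trees

Two derivations of d g:
  P0 ⇒ P2 ⇒ d g
  P0 ⇒ P1 ⇒ d g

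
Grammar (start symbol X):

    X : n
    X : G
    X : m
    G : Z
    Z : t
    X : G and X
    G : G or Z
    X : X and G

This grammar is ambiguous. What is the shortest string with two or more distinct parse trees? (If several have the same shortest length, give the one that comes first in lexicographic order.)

length 1: no string has ≥2 trees
length 3: t and t has 2 parse trees

Two derivations of t and t:
  X ⇒ G and X ⇒ Z and X ⇒ t and X ⇒ t and G ⇒ t and Z ⇒ t and t
  X ⇒ X and G ⇒ G and G ⇒ Z and G ⇒ t and G ⇒ t and Z ⇒ t and t

t and t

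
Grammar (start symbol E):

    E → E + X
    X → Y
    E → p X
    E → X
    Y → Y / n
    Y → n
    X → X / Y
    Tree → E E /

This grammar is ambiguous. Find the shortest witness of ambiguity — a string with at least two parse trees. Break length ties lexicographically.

n / n

length 1: no string has ≥2 trees
length 2: no string has ≥2 trees
length 3: n / n has 2 parse trees

Two derivations of n / n:
  E ⇒ X ⇒ Y ⇒ Y / n ⇒ n / n
  E ⇒ X ⇒ X / Y ⇒ Y / Y ⇒ n / Y ⇒ n / n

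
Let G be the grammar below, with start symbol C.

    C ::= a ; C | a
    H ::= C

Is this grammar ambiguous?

(H is unreachable from C, so its rules don't affect L(C).) The reachable grammar is A → atom sep A | atom. Each atom is followed by either the separator (recurse) or end-of-string (stop) — no choice point.

Unambiguous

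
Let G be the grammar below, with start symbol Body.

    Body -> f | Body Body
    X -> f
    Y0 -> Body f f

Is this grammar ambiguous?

Ambiguous

Witness: f f f

Derivation 1: Body ⇒ Body Body ⇒ f Body ⇒ f Body Body ⇒ f f Body ⇒ f f f
Derivation 2: Body ⇒ Body Body ⇒ Body Body Body ⇒ f Body Body ⇒ f f Body ⇒ f f f

Two distinct leftmost derivations for the same string.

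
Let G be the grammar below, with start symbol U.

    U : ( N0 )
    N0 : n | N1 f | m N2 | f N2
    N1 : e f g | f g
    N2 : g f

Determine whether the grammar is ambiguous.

Witness: ( f g f )

Derivation 1: U ⇒ ( N0 ) ⇒ ( N1 f ) ⇒ ( f g f )
Derivation 2: U ⇒ ( N0 ) ⇒ ( f N2 ) ⇒ ( f g f )

Two distinct leftmost derivations for the same string.

Ambiguous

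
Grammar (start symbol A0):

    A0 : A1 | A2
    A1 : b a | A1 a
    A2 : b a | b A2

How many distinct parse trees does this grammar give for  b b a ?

Parse trees for b b a:
  [A0 [A2 b [A2 b a]]]

1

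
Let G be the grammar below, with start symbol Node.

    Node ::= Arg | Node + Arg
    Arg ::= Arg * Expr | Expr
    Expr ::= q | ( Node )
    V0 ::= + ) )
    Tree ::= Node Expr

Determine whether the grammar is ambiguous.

Unambiguous

(V0, Tree are unreachable from Node, so their rules don't affect L(Node).) The grammar is stratified — Node handles '+' (left-recursive), Arg handles '*', Expr atoms. Each operator has a fixed associativity and precedence level, so every string has one parse.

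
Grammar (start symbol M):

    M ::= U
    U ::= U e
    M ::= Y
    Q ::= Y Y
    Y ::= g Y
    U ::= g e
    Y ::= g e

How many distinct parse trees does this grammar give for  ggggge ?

Parse trees for ggggge:
  [M [Y g [Y g [Y g [Y g [Y g e]]]]]]

1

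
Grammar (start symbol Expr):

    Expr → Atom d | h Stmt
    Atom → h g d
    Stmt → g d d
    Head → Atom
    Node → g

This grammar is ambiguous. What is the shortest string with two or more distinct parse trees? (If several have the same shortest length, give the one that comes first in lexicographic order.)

length 4: h g d d has 2 parse trees

Two derivations of h g d d:
  Expr ⇒ Atom d ⇒ h g d d
  Expr ⇒ h Stmt ⇒ h g d d

h g d d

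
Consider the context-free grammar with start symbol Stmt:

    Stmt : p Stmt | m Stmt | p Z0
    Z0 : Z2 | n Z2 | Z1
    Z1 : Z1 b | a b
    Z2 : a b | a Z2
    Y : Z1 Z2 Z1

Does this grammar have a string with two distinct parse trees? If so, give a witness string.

Witness: p a b

Derivation 1: Stmt ⇒ p Z0 ⇒ p Z2 ⇒ p a b
Derivation 2: Stmt ⇒ p Z0 ⇒ p Z1 ⇒ p a b

Two distinct leftmost derivations for the same string.

Ambiguous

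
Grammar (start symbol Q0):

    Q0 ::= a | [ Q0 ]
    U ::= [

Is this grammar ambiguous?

Unambiguous

Only Q0 is reachable from Q0; ignoring the rest: L(Q0) is { openⁿ atom closeⁿ : n ≥ 0 }. The bracket depth fixes n, and the derivation is forced at every step.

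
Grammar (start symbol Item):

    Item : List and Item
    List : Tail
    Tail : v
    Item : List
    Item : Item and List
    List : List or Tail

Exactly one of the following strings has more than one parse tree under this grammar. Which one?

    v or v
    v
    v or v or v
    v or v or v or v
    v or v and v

v or v: 1 tree
v: 1 tree
v or v or v: 1 tree
v or v or v or v: 1 tree
v or v and v: 2 trees

v or v and v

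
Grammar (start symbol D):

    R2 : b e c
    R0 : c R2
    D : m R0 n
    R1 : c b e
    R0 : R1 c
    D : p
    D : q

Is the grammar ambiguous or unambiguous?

Witness: m c b e c n

Derivation 1: D ⇒ m R0 n ⇒ m c R2 n ⇒ m c b e c n
Derivation 2: D ⇒ m R0 n ⇒ m R1 c n ⇒ m c b e c n

Two distinct leftmost derivations for the same string.

Ambiguous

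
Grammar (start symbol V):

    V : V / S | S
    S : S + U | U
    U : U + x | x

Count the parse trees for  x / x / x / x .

Parse trees for x / x / x / x:
  [V [V [V [V [S [U x]]] / [S [U x]]] / [S [U x]]] / [S [U x]]]

1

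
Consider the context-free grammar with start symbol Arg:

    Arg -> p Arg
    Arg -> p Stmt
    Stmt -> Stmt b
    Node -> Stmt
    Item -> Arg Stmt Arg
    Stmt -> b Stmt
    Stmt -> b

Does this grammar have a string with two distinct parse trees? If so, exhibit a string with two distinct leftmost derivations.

Witness: p b b

Derivation 1: Arg ⇒ p Stmt ⇒ p Stmt b ⇒ p b b
Derivation 2: Arg ⇒ p Stmt ⇒ p b Stmt ⇒ p b b

Two distinct leftmost derivations for the same string.

Ambiguous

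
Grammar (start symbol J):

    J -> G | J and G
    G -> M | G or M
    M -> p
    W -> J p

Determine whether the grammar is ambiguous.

Unambiguous

(W is unreachable from J, so its rules don't affect L(J).) The grammar is stratified — J handles 'and' (left-recursive), G handles 'or', M atoms. Each operator has a fixed associativity and precedence level, so every string has one parse.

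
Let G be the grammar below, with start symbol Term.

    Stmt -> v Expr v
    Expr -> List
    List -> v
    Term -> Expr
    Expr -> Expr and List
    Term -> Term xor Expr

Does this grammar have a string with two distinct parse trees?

Only Term, Expr, List are reachable from Term; ignoring the rest: The grammar is stratified — Term handles 'xor' (left-recursive), Expr handles 'and', List atoms. Each operator has a fixed associativity and precedence level, so every string has one parse.

Unambiguous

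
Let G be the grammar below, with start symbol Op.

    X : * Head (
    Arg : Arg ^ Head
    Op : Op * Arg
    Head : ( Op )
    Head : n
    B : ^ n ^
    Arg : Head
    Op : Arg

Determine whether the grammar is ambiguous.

(B, X are unreachable from Op, so their rules don't affect L(Op).) The grammar is stratified — Op handles '*' (left-recursive), Arg handles '^', Head atoms. Each operator has a fixed associativity and precedence level, so every string has one parse.

Unambiguous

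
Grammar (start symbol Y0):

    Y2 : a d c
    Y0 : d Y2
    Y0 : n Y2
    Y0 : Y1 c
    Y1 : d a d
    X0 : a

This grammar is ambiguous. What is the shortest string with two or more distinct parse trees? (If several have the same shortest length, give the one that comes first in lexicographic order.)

length 4: d a d c has 2 parse trees

Two derivations of d a d c:
  Y0 ⇒ d Y2 ⇒ d a d c
  Y0 ⇒ Y1 c ⇒ d a d c

d a d c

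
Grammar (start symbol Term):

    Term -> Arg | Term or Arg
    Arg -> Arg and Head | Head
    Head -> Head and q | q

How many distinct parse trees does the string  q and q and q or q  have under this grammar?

4

Parse trees for q and q and q or q:
  [Term [Term [Arg [Arg [Head q]] and [Head [Head q] and q]]] or [Arg [Head q]]]
  [Term [Term [Arg [Arg [Arg [Head q]] and [Head q]] and [Head q]]] or [Arg [Head q]]]
  [Term [Term [Arg [Arg [Head [Head q] and q]] and [Head q]]] or [Arg [Head q]]]
  [Term [Term [Arg [Head [Head [Head q] and q] and q]]] or [Arg [Head q]]]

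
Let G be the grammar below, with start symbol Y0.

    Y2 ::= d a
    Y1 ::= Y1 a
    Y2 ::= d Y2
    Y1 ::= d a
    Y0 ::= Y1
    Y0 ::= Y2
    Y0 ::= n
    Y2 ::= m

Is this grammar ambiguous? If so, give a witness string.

Witness: d a

Derivation 1: Y0 ⇒ Y1 ⇒ d a
Derivation 2: Y0 ⇒ Y2 ⇒ d a

Two distinct leftmost derivations for the same string.

Ambiguous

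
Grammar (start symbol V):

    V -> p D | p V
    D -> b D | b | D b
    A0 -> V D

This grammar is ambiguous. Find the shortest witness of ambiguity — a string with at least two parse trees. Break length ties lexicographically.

p b b

length 2: no string has ≥2 trees
length 3: p b b has 2 parse trees

Two derivations of p b b:
  V ⇒ p D ⇒ p b D ⇒ p b b
  V ⇒ p D ⇒ p D b ⇒ p b b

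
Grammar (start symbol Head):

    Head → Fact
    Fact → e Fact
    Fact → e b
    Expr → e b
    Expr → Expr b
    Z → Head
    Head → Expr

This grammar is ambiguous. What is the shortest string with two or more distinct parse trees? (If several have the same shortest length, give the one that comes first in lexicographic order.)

e b

length 2: e b has 2 parse trees

Two derivations of e b:
  Head ⇒ Fact ⇒ e b
  Head ⇒ Expr ⇒ e b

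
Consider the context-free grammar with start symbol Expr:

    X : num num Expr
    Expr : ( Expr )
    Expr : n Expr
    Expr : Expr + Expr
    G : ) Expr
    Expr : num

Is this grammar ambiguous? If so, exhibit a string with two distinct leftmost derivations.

Ambiguous

Witness: n num + num

Derivation 1: Expr ⇒ n Expr ⇒ n Expr + Expr ⇒ n num + Expr ⇒ n num + num
Derivation 2: Expr ⇒ Expr + Expr ⇒ n Expr + Expr ⇒ n num + Expr ⇒ n num + num

Two distinct leftmost derivations for the same string.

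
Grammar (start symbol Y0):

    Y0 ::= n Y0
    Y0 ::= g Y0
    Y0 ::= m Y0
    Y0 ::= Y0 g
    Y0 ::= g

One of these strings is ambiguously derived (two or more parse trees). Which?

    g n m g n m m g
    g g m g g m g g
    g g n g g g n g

g n m g n m m g: 1 tree
g g m g g m g g: 8 trees
g g n g g g n g: 1 tree

g g m g g m g g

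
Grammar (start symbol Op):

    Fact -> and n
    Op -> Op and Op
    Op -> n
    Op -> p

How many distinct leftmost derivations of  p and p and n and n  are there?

5

Parse trees for p and p and n and n:
  [Op [Op p] and [Op [Op p] and [Op [Op n] and [Op n]]]]
  [Op [Op p] and [Op [Op [Op p] and [Op n]] and [Op n]]]
  [Op [Op [Op p] and [Op p]] and [Op [Op n] and [Op n]]]
  [Op [Op [Op p] and [Op [Op p] and [Op n]]] and [Op n]]
  [Op [Op [Op [Op p] and [Op p]] and [Op n]] and [Op n]]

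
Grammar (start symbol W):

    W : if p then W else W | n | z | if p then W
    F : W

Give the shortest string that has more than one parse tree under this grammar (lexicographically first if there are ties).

length 1: no string has ≥2 trees
length 4: no string has ≥2 trees
length 6: no string has ≥2 trees
length 7: no string has ≥2 trees
length 9: if p then if p then n else n has 2 parse trees

Two derivations of if p then if p then n else n:
  W ⇒ if p then W else W ⇒ if p then if p then W else W ⇒ if p then if p then n else W ⇒ if p then if p then n else n
  W ⇒ if p then W ⇒ if p then if p then W else W ⇒ if p then if p then n else W ⇒ if p then if p then n else n

if p then if p then n else n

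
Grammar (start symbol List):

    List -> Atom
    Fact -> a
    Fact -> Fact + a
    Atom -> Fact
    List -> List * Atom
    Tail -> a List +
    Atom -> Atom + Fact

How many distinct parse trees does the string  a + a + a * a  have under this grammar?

4

Parse trees for a + a + a * a:
  [List [List [Atom [Fact [Fact [Fact a] + a] + a]]] * [Atom [Fact a]]]
  [List [List [Atom [Atom [Fact a]] + [Fact [Fact a] + a]]] * [Atom [Fact a]]]
  [List [List [Atom [Atom [Fact [Fact a] + a]] + [Fact a]]] * [Atom [Fact a]]]
  [List [List [Atom [Atom [Atom [Fact a]] + [Fact a]] + [Fact a]]] * [Atom [Fact a]]]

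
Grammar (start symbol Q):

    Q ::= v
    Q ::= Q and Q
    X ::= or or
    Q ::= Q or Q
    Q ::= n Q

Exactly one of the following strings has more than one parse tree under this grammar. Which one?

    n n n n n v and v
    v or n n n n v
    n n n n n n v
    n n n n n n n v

n n n n n v and v

n n n n n v and v: 6 trees
v or n n n n v: 1 tree
n n n n n n v: 1 tree
n n n n n n n v: 1 tree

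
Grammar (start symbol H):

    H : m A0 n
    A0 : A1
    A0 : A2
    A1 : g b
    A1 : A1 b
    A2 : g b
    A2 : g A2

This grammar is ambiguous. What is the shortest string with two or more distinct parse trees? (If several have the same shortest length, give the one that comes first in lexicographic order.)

m g b n

length 4: m g b n has 2 parse trees

Two derivations of m g b n:
  H ⇒ m A0 n ⇒ m A1 n ⇒ m g b n
  H ⇒ m A0 n ⇒ m A2 n ⇒ m g b n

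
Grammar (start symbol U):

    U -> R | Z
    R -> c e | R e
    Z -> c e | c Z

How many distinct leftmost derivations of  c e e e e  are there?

1

Parse trees for c e e e e:
  [U [R [R [R [R c e] e] e] e]]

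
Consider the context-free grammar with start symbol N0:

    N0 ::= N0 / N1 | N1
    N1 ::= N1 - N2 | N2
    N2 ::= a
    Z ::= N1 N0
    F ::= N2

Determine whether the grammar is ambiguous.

(Z, F are unreachable from N0, so their rules don't affect L(N0).) The grammar is stratified — N0 handles '/' (left-recursive), N1 handles '-', N2 atoms. Each operator has a fixed associativity and precedence level, so every string has one parse.

Unambiguous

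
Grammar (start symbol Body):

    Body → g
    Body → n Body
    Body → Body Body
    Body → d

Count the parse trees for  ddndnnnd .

7

Parse trees for ddndnnnd:
  [Body [Body d] [Body [Body d] [Body n [Body [Body d] [Body n [Body n [Body n [Body d]]]]]]]]
  [Body [Body d] [Body [Body d] [Body [Body n [Body d]] [Body n [Body n [Body n [Body d]]]]]]]
  [Body [Body d] [Body [Body [Body d] [Body n [Body d]]] [Body n [Body n [Body n [Body d]]]]]]
  [Body [Body [Body d] [Body d]] [Body n [Body [Body d] [Body n [Body n [Body n [Body d]]]]]]]
  [Body [Body [Body d] [Body d]] [Body [Body n [Body d]] [Body n [Body n [Body n [Body d]]]]]]
  [Body [Body [Body d] [Body [Body d] [Body n [Body d]]]] [Body n [Body n [Body n [Body d]]]]]
  [Body [Body [Body [Body d] [Body d]] [Body n [Body d]]] [Body n [Body n [Body n [Body d]]]]]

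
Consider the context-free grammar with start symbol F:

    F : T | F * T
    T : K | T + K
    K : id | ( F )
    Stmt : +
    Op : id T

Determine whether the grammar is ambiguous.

Unambiguous

Only F, T, K are reachable from F; ignoring the rest: This is a standard precedence ladder (F over T over K), with each level left-recursive on its own operator ('*' at F, '+' at T). That structure is LR(1), hence unambiguous.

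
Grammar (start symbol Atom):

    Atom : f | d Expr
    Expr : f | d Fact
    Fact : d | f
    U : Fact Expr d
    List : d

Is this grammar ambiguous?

Only Atom, Expr, Fact are reachable from Atom; ignoring the rest: The reachable rules are right-linear with at most one rule per (nonterminal, next-terminal) pair. Each input token forces the next rule, so parsing is deterministic.

Unambiguous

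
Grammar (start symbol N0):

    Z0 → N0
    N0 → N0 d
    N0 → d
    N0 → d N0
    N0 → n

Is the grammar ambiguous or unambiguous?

Ambiguous

Witness: d d

Derivation 1: N0 ⇒ N0 d ⇒ d d
Derivation 2: N0 ⇒ d N0 ⇒ d d

Two distinct leftmost derivations for the same string.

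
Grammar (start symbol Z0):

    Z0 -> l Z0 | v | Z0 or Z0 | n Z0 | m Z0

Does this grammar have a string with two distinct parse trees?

Witness: l v or v

Derivation 1: Z0 ⇒ l Z0 ⇒ l Z0 or Z0 ⇒ l v or Z0 ⇒ l v or v
Derivation 2: Z0 ⇒ Z0 or Z0 ⇒ l Z0 or Z0 ⇒ l v or Z0 ⇒ l v or v

Two distinct leftmost derivations for the same string.

Ambiguous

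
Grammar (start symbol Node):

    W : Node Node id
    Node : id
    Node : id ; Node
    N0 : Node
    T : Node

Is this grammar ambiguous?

(T, N0, W are unreachable from Node, so their rules don't affect L(Node).) Right-recursive list with a separator: after each atom, whether the separator follows determines the rule. One parse per string.

Unambiguous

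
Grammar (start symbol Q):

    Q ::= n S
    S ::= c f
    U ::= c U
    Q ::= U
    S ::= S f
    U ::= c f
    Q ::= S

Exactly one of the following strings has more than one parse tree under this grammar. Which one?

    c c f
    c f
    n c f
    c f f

c f

c c f: 1 tree
c f: 2 trees
n c f: 1 tree
c f f: 1 tree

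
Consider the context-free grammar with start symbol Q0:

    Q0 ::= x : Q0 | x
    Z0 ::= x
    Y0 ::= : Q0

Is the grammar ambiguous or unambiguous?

Unambiguous

Only Q0 is reachable from Q0; ignoring the rest: The reachable grammar is A → atom sep A | atom. Each atom is followed by either the separator (recurse) or end-of-string (stop) — no choice point.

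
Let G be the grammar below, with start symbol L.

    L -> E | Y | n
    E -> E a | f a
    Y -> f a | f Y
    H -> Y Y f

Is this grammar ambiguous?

Ambiguous

Witness: f a

Derivation 1: L ⇒ E ⇒ f a
Derivation 2: L ⇒ Y ⇒ f a

Two distinct leftmost derivations for the same string.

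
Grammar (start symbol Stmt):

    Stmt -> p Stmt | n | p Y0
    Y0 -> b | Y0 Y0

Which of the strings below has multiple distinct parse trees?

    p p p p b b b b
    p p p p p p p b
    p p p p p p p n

p p p p b b b b

p p p p b b b b: 5 trees
p p p p p p p b: 1 tree
p p p p p p p n: 1 tree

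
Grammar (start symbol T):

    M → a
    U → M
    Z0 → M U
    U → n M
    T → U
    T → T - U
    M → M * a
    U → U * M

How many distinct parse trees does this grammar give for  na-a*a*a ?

4

Parse trees for na-a*a*a:
  [T [T [U n [M a]]] - [U [M [M [M a] * a] * a]]]
  [T [T [U n [M a]]] - [U [U [M a]] * [M [M a] * a]]]
  [T [T [U n [M a]]] - [U [U [M [M a] * a]] * [M a]]]
  [T [T [U n [M a]]] - [U [U [U [M a]] * [M a]] * [M a]]]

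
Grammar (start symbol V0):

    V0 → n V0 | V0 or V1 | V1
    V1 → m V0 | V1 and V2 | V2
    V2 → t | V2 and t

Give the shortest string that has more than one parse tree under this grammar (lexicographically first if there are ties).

t and t

length 1: no string has ≥2 trees
length 2: no string has ≥2 trees
length 3: t and t has 2 parse trees

Two derivations of t and t:
  V0 ⇒ V1 ⇒ V1 and V2 ⇒ V2 and V2 ⇒ t and V2 ⇒ t and t
  V0 ⇒ V1 ⇒ V2 ⇒ V2 and t ⇒ t and t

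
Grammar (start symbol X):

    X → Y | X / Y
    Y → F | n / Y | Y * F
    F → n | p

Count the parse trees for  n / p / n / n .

Parse trees for n / p / n / n:
  [X [X [Y n / [Y [F p]]]] / [Y n / [Y [F n]]]]
  [X [X [X [Y [F n]]] / [Y [F p]]] / [Y n / [Y [F n]]]]
  [X [X [X [Y n / [Y [F p]]]] / [Y [F n]]] / [Y [F n]]]
  [X [X [X [X [Y [F n]]] / [Y [F p]]] / [Y [F n]]] / [Y [F n]]]

4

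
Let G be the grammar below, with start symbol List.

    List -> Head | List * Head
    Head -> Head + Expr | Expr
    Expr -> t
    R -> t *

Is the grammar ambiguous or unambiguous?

(R is unreachable from List, so its rules don't affect L(List).) This is a standard precedence ladder (List over Head over Expr), with each level left-recursive on its own operator ('*' at List, '+' at Head). That structure is LR(1), hence unambiguous.

Unambiguous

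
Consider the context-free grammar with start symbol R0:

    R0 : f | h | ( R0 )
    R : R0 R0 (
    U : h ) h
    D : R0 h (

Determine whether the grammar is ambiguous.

Only R0 is reachable from R0; ignoring the rest: Each string is a nest of matched brackets around a single atom. An opening bracket forces the recursive rule; an atom forces the base rule.

Unambiguous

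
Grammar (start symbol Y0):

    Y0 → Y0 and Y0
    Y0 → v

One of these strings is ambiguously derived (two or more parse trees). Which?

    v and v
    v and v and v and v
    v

v and v and v and v

v and v: 1 tree
v and v and v and v: 5 trees
v: 1 tree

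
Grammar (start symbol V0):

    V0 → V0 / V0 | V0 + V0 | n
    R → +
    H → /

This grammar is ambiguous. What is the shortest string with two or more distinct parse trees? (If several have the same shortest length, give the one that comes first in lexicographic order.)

n + n + n

length 1: no string has ≥2 trees
length 3: no string has ≥2 trees
length 5: n + n + n has 2 parse trees

Two derivations of n + n + n:
  V0 ⇒ V0 + V0 ⇒ V0 + V0 + V0 ⇒ n + V0 + V0 ⇒ n + n + V0 ⇒ n + n + n
  V0 ⇒ V0 + V0 ⇒ n + V0 ⇒ n + V0 + V0 ⇒ n + n + V0 ⇒ n + n + n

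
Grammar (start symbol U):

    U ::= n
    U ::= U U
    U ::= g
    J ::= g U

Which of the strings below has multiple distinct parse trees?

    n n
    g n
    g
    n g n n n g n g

n n: 1 tree
g n: 1 tree
g: 1 tree
n g n n n g n g: 429 trees

n g n n n g n g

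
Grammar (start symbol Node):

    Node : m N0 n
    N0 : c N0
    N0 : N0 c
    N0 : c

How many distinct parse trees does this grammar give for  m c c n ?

Parse trees for m c c n:
  [Node m [N0 c [N0 c]] n]
  [Node m [N0 [N0 c] c] n]

2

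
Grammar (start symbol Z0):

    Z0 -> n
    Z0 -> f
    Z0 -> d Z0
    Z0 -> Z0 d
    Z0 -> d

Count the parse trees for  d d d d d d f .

Parse trees for d d d d d d f:
  [Z0 d [Z0 d [Z0 d [Z0 d [Z0 d [Z0 d [Z0 f]]]]]]]

1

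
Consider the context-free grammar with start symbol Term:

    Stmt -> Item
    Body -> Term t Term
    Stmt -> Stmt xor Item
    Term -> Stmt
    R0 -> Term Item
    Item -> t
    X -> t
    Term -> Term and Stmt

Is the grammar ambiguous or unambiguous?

Unambiguous

(X, R0, Body are unreachable from Term, so their rules don't affect L(Term).) Term → Term and Stmt | Stmt  ;  Stmt → Stmt xor Item | Item  — a left-associative chain with Item at the bottom. Each string factors uniquely by precedence.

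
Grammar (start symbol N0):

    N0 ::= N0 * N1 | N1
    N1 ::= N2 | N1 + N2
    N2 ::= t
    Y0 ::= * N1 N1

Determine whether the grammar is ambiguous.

Unambiguous

Only N0, N1, N2 are reachable from N0; ignoring the rest: The grammar is stratified — N0 handles '*' (left-recursive), N1 handles '+', N2 atoms. Each operator has a fixed associativity and precedence level, so every string has one parse.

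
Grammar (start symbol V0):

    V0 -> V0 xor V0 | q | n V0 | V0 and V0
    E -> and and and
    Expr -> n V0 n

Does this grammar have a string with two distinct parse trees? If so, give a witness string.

Witness: n q and q

Derivation 1: V0 ⇒ n V0 ⇒ n V0 and V0 ⇒ n q and V0 ⇒ n q and q
Derivation 2: V0 ⇒ V0 and V0 ⇒ n V0 and V0 ⇒ n q and V0 ⇒ n q and q

Two distinct leftmost derivations for the same string.

Ambiguous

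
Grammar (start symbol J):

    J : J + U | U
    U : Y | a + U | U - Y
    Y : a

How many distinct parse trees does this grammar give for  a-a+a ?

1

Parse trees for a-a+a:
  [J [J [U [U [Y a]] - [Y a]]] + [U [Y a]]]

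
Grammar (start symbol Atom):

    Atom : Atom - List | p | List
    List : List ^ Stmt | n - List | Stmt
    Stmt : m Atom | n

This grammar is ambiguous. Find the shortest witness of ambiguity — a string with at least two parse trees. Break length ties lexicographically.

n - n

length 1: no string has ≥2 trees
length 2: no string has ≥2 trees
length 3: n - n has 2 parse trees

Two derivations of n - n:
  Atom ⇒ Atom - List ⇒ List - List ⇒ Stmt - List ⇒ n - List ⇒ n - Stmt ⇒ n - n
  Atom ⇒ List ⇒ n - List ⇒ n - Stmt ⇒ n - n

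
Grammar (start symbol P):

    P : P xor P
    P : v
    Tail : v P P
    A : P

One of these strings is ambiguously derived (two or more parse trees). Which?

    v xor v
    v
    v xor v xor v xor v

v xor v xor v xor v

v xor v: 1 tree
v: 1 tree
v xor v xor v xor v: 5 trees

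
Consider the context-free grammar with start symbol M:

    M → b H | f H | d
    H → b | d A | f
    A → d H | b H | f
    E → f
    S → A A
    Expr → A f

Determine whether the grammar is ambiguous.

(E, S, Expr are unreachable from M, so their rules don't affect L(M).) The reachable rules are right-linear with at most one rule per (nonterminal, next-terminal) pair. Each input token forces the next rule, so parsing is deterministic.

Unambiguous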